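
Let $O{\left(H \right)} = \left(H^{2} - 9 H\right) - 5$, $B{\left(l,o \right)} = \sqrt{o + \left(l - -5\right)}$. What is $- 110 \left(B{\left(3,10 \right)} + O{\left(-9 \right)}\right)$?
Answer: $-17270 - 330 \sqrt{2} \approx -17737.0$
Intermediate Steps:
$B{\left(l,o \right)} = \sqrt{5 + l + o}$ ($B{\left(l,o \right)} = \sqrt{o + \left(l + 5\right)} = \sqrt{o + \left(5 + l\right)} = \sqrt{5 + l + o}$)
$O{\left(H \right)} = -5 + H^{2} - 9 H$
$- 110 \left(B{\left(3,10 \right)} + O{\left(-9 \right)}\right) = - 110 \left(\sqrt{5 + 3 + 10} - \left(-76 - 81\right)\right) = - 110 \left(\sqrt{18} + \left(-5 + 81 + 81\right)\right) = - 110 \left(3 \sqrt{2} + 157\right) = - 110 \left(157 + 3 \sqrt{2}\right) = -17270 - 330 \sqrt{2}$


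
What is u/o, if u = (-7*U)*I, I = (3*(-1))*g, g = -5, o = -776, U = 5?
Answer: 525/776 ≈ 0.67655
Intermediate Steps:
I = 15 (I = (3*(-1))*(-5) = -3*(-5) = 15)
u = -525 (u = -7*5*15 = -35*15 = -525)
u/o = -525/(-776) = -525*(-1/776) = 525/776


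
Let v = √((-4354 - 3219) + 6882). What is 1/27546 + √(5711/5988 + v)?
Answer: 1/27546 + √(8549367 + 8964036*I*√691)/2994 ≈ 3.6918 + 3.5602*I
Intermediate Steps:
v = I*√691 (v = √(-7573 + 6882) = √(-691) = I*√691 ≈ 26.287*I)
1/27546 + √(5711/5988 + v) = 1/27546 + √(5711/5988 + I*√691)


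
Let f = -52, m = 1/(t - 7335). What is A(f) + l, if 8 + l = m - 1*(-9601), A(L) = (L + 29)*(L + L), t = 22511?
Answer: 181884361/15176 ≈ 11985.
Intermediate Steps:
m = 1/15176 (m = 1/(22511 - 7335) = 1/15176 ≈ 6.5894e-5)
A(L) = 2*L*(29 + L) (A(L) = (29 + L)*(2*L) = 2*L*(29 + L))
l = 145583369/15176 (l = -8 + (1/15176 - 1*(-9601)) = -8 + (1/15176 + 9601) = -8 + 145704777/15176 = 145583369/15176 ≈ 9593.0)
A(f) + l = 2*(-52)*(29 - 52) + 145583369/15176 = 2*(-52)*(-23) + 145583369/15176 = 2392 + 145583369/15176 = 181884361/15176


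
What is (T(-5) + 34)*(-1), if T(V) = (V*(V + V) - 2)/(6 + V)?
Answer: -82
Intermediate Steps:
T(V) = (-2 + 2*V²)/(6 + V) (T(V) = (V*(2*V) - 2)/(6 + V) = (2*V² - 2)/(6 + V) = (-2 + 2*V²)/(6 + V))
(T(-5) + 34)*(-1) = (2*(-1 + (-5)²)/(6 - 5) + 34)*(-1) = (2*(-1 + 25)/1 + 34)*(-1) = (2*1*24 + 34)*(-1) = (48 + 34)*(-1) = 82*(-1) = -82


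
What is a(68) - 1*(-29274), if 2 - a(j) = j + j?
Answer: 29140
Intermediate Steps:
a(j) = 2 - 2*j (a(j) = 2 - (j + j) = 2 - 2*j)
a(68) - 1*(-29274) = (2 - 2*68) - 1*(-29274) = (2 - 136) + 29274 = -134 + 29274 = 29140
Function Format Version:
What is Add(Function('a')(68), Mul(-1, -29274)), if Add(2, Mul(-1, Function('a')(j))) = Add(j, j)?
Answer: 29140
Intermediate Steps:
Function('a')(j) = Add(2, Mul(-2, j)) (Function('a')(j) = Add(2, Mul(-1, Add(j, j))) = Add(2, Mul(-1, Mul(2, j))) = Add(2, Mul(-2, j)))
Add(Function('a')(68), Mul(-1, -29274)) = Add(Add(2, Mul(-2, 68)), Mul(-1, -29274)) = Add(Add(2, -136), 29274) = Add(-134, 29274) = 29140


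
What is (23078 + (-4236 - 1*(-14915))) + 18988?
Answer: 52745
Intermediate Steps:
(23078 + (-4236 - 1*(-14915))) + 18988 = (23078 + (-4236 + 14915)) + 18988 = (23078 + 10679) + 18988 = 33757 + 18988 = 52745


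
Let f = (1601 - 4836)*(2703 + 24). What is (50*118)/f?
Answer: -1180/1764369 ≈ -0.00066879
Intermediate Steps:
f = -8821845 (f = -3235*2727 = -8821845)
(50*118)/f = (50*118)/(-8821845) = 5900*(-1/8821845) = -1180/1764369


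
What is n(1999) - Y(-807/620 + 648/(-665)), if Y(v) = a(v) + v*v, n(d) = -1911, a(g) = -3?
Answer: -13008960161289/6799651600 ≈ -1913.2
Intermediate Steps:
Y(v) = -3 + v² (Y(v) = -3 + v*v = -3 + v²)
n(1999) - Y(-807/620 + 648/(-665)) = -1911 - (-3 + (-807/620 + 648/(-665))²) = -1911 - (-3 + (-807*1/620 + 648*(-1/665))²) = -1911 - (-3 + (-807/620 - 648/665)²) = -1911 - (-3 + (-187683/82460)²) = -1911 - (-3 + 35224908489/6799651600) = -1911 - 1*14825953689/6799651600 = -1911 - 14825953689/6799651600 = -13008960161289/6799651600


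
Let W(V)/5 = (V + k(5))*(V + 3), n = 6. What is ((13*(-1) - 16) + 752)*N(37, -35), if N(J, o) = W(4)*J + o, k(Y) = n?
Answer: 9337545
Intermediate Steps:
k(Y) = 6
W(V) = 5*(3 + V)*(6 + V) (W(V) = 5*((V + 6)*(V + 3)) = 5*((6 + V)*(3 + V)) = 5*((3 + V)*(6 + V)) = 5*(3 + V)*(6 + V))
N(J, o) = o + 350*J (N(J, o) = (90 + 5*4² + 45*4)*J + o = (90 + 5*16 + 180)*J + o = (90 + 80 + 180)*J + o = 350*J + o = o + 350*J)
((13*(-1) - 16) + 752)*N(37, -35) = ((13*(-1) - 16) + 752)*(-35 + 350*37) = ((-13 - 16) + 752)*(-35 + 12950) = (-29 + 752)*12915 = 723*12915 = 9337545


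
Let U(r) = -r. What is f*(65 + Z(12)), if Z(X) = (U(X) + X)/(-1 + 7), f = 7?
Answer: 455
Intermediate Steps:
Z(X) = 0 (Z(X) = (-X + X)/(-1 + 7) = 0/6 = 0*(⅙) = 0)
f*(65 + Z(12)) = 7*(65 + 0) = 7*65 = 455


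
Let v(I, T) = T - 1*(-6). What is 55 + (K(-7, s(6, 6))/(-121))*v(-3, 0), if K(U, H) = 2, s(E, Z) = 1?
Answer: 6643/121 ≈ 54.901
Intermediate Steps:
v(I, T) = 6 + T (v(I, T) = T + 6 = 6 + T)
55 + (K(-7, s(6, 6))/(-121))*v(-3, 0) = 55 + (2/(-121))*(6 + 0) = 55 + (2*(-1/121))*6 = 55 - 2/121*6 = 55 - 12/121 = 6643/121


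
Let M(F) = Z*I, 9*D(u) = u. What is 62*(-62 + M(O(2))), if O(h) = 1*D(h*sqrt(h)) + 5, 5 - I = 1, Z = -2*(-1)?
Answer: -3348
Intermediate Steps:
D(u) = u/9
Z = 2
I = 4 (I = 5 - 1*1 = 5 - 1 = 4)
O(h) = 5 + h**(3/2)/9 (O(h) = 1*((h*sqrt(h))/9) + 5 = 1*(h**(3/2)/9) + 5 = h**(3/2)/9 + 5 = 5 + h**(3/2)/9)
M(F) = 8 (M(F) = 2*4 = 8)
62*(-62 + M(O(2))) = 62*(-62 + 8) = 62*(-54) = -3348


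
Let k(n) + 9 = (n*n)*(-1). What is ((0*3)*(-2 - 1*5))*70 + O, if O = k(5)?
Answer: -34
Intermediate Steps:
k(n) = -9 - n² (k(n) = -9 + (n*n)*(-1) = -9 + n²*(-1) = -9 - n²)
O = -34 (O = -9 - 1*5² = -9 - 1*25 = -9 - 25 = -34)
((0*3)*(-2 - 1*5))*70 + O = ((0*3)*(-2 - 1*5))*70 - 34 = (0*(-2 - 5))*70 - 34 = (0*(-7))*70 - 34 = 0*70 - 34 = 0 - 34 = -34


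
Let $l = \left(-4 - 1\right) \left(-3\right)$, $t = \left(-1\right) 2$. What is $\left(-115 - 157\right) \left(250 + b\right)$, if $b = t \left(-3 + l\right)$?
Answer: $-61472$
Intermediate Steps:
$t = -2$
$l = 15$ ($l = \left(-5\right) \left(-3\right) = 15$)
$b = -24$ ($b = - 2 \left(-3 + 15\right) = \left(-2\right) 12 = -24$)
$\left(-115 - 157\right) \left(250 + b\right) = \left(-115 - 157\right) \left(250 - 24\right) = \left(-272\right) 226 = -61472$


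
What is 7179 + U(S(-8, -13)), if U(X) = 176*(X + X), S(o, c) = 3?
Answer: 8235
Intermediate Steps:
U(X) = 352*X (U(X) = 176*(2*X) = 352*X)
7179 + U(S(-8, -13)) = 7179 + 352*3 = 7179 + 1056 = 8235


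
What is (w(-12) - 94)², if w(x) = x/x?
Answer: 8649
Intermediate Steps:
w(x) = 1
(w(-12) - 94)² = (1 - 94)² = (-93)² = 8649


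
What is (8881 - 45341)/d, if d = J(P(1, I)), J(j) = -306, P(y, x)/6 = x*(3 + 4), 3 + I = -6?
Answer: 18230/153 ≈ 119.15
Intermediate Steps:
I = -9 (I = -3 - 6 = -9)
P(y, x) = 42*x (P(y, x) = 6*(x*(3 + 4)) = 6*(x*7) = 6*(7*x) = 42*x)
d = -306
(8881 - 45341)/d = (8881 - 45341)/(-306) = -36460*(-1/306) = 18230/153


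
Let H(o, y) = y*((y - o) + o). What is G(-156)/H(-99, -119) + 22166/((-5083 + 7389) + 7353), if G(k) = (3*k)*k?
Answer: 1019076998/136781099 ≈ 7.4504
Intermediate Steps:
G(k) = 3*k²
H(o, y) = y² (H(o, y) = y*y = y²)
G(-156)/H(-99, -119) + 22166/((-5083 + 7389) + 7353) = (3*(-156)²)/((-119)²) + 22166/((-5083 + 7389) + 7353) = (3*24336)/14161 + 22166/(2306 + 7353) = 73008*(1/14161) + 22166/9659 = 73008/14161 + 22166*(1/9659) = 73008/14161 + 22166/9659 = 1019076998/136781099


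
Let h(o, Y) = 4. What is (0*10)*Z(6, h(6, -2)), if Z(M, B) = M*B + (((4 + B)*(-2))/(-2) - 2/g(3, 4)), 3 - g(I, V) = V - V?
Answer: 0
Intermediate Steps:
g(I, V) = 3 (g(I, V) = 3 - (V - V) = 3 - 1*0 = 3 + 0 = 3)
Z(M, B) = 10/3 + B + B*M (Z(M, B) = M*B + (((4 + B)*(-2))/(-2) - 2/3) = B*M + ((-8 - 2*B)*(-1/2) - 2*1/3) = B*M + ((4 + B) - 2/3) = B*M + (10/3 + B) = 10/3 + B + B*M)
(0*10)*Z(6, h(6, -2)) = (0*10)*(10/3 + 4 + 4*6) = 0*(10/3 + 4 + 24) = 0*(94/3) = 0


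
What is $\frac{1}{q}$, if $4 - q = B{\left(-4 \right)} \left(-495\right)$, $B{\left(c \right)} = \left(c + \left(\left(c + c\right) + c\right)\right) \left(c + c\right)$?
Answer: $\frac{1}{63364} \approx 1.5782 \cdot 10^{-5}$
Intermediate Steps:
$B{\left(c \right)} = 8 c^{2}$ ($B{\left(c \right)} = \left(c + \left(2 c + c\right)\right) 2 c = \left(c + 3 c\right) 2 c = 4 c 2 c = 8 c^{2}$)
$q = 63364$ ($q = 4 - 8 \left(-4\right)^{2} \left(-495\right) = 4 - 8 \cdot 16 \left(-495\right) = 4 - 128 \left(-495\right) = 4 - -63360 = 4 + 63360 = 63364$)
$\frac{1}{q} = \frac{1}{63364}$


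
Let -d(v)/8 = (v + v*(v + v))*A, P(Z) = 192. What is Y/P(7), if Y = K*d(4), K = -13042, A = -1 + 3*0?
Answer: -19563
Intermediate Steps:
A = -1 (A = -1 + 0 = -1)
d(v) = 8*v + 16*v**2 (d(v) = -8*(v + v*(v + v))*(-1) = -8*(v + v*(2*v))*(-1) = -8*(v + 2*v**2)*(-1) = -8*(-v - 2*v**2) = 8*v + 16*v**2)
Y = -3756096 (Y = -104336*4*(1 + 2*4) = -104336*4*(1 + 8) = -104336*4*9 = -13042*288 = -3756096)
Y/P(7) = -3756096/192 = -3756096*1/192 = -19563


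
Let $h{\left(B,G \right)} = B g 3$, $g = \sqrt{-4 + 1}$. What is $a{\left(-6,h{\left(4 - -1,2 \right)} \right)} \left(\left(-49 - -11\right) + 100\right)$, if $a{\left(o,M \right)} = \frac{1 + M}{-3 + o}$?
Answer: $- \frac{62}{9} - \frac{310 i \sqrt{3}}{3} \approx -6.8889 - 178.98 i$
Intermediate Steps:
$g = i \sqrt{3}$ ($g = \sqrt{-3} = i \sqrt{3} \approx 1.732 i$)
$h{\left(B,G \right)} = 3 i B \sqrt{3}$ ($h{\left(B,G \right)} = B i \sqrt{3} \cdot 3 = i B \sqrt{3} \cdot 3 = 3 i B \sqrt{3}$)
$a{\left(o,M \right)} = \frac{1 + M}{-3 + o}$
$a{\left(-6,h{\left(4 - -1,2 \right)} \right)} \left(\left(-49 - -11\right) + 100\right) = \frac{1 + 3 i \left(4 - -1\right) \sqrt{3}}{-3 - 6} \left(\left(-49 - -11\right) + 100\right) = \frac{1 + 3 i \left(4 + 1\right) \sqrt{3}}{-9} \left(\left(-49 + 11\right) + 100\right) = - \frac{1 + 3 i 5 \sqrt{3}}{9} \left(-38 + 100\right) = - \frac{1 + 15 i \sqrt{3}}{9} \cdot 62 = \left(- \frac{1}{9} - \frac{5 i \sqrt{3}}{3}\right) 62 = - \frac{62}{9} - \frac{310 i \sqrt{3}}{3}$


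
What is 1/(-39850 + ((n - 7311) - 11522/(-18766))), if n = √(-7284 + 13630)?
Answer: -2076016439233/97905457299310605 - 88040689*√6346/195810914598621210 ≈ -2.1240e-5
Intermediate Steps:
n = √6346 ≈ 79.662
1/(-39850 + ((n - 7311) - 11522/(-18766))) = 1/(-39850 + ((√6346 - 7311) - 11522/(-18766))) = 1/(-39850 + ((-7311 + √6346) - 11522*(-1/18766))) = 1/(-39850 + ((-7311 + √6346) + 5761/9383)) = 1/(-39850 + (-68593352/9383 + √6346)) = 1/(-442505902/9383 + √6346)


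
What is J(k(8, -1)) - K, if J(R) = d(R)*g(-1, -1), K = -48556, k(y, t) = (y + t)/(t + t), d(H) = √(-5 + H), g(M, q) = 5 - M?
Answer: 48556 + 3*I*√34 ≈ 48556.0 + 17.493*I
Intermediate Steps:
k(y, t) = (t + y)/(2*t) (k(y, t) = (t + y)/((2*t)) = (t + y)*(1/(2*t)) = (t + y)/(2*t))
J(R) = 6*√(-5 + R) (J(R) = √(-5 + R)*(5 - 1*(-1)) = √(-5 + R)*(5 + 1) = √(-5 + R)*6 = 6*√(-5 + R))
J(k(8, -1)) - K = 6*√(-5 + (½)*(-1 + 8)/(-1)) - 1*(-48556) = 6*√(-5 + (½)*(-1)*7) + 48556 = 6*√(-5 - 7/2) + 48556 = 6*√(-17/2) + 48556 = 6*(I*√34/2) + 48556 = 3*I*√34 + 48556 = 48556 + 3*I*√34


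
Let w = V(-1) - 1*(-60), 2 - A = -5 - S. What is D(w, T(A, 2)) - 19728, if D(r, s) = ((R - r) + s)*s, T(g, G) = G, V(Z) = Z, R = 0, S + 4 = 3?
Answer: -19842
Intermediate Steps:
S = -1 (S = -4 + 3 = -1)
A = 6 (A = 2 - (-5 - 1*(-1)) = 2 - (-5 + 1) = 2 - 1*(-4) = 2 + 4 = 6)
w = 59 (w = -1 - 1*(-60) = -1 + 60 = 59)
D(r, s) = s*(s - r) (D(r, s) = ((0 - r) + s)*s = (-r + s)*s = (s - r)*s = s*(s - r))
D(w, T(A, 2)) - 19728 = 2*(2 - 1*59) - 19728 = 2*(2 - 59) - 19728 = 2*(-57) - 19728 = -114 - 19728 = -19842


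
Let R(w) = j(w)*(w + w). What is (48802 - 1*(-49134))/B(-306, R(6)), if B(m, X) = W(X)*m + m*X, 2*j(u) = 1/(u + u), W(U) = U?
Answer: -48968/153 ≈ -320.05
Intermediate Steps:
j(u) = 1/(4*u) (j(u) = 1/(2*(u + u)) = 1/(2*((2*u))) = (1/(2*u))/2 = 1/(4*u))
R(w) = ½ (R(w) = (1/(4*w))*(w + w) = (1/(4*w))*(2*w) = ½)
B(m, X) = 2*X*m (B(m, X) = X*m + m*X = X*m + X*m = 2*X*m)
(48802 - 1*(-49134))/B(-306, R(6)) = (48802 - 1*(-49134))/((2*(½)*(-306))) = (48802 + 49134)/(-306) = 97936*(-1/306) = -48968/153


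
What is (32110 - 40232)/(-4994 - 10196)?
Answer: 131/245 ≈ 0.53469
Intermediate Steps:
(32110 - 40232)/(-4994 - 10196) = -8122/(-15190) = -8122*(-1/15190) = 131/245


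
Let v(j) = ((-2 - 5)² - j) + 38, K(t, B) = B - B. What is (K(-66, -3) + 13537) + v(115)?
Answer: 13509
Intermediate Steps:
K(t, B) = 0
v(j) = 87 - j (v(j) = ((-7)² - j) + 38 = (49 - j) + 38 = 87 - j)
(K(-66, -3) + 13537) + v(115) = (0 + 13537) + (87 - 1*115) = 13537 + (87 - 115) = 13537 - 28 = 13509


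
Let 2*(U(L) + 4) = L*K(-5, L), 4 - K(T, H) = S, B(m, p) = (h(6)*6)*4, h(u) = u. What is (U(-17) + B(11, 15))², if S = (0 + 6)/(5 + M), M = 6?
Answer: 1481089/121 ≈ 12240.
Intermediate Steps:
B(m, p) = 144 (B(m, p) = (6*6)*4 = 36*4 = 144)
S = 6/11 (S = (0 + 6)/(5 + 6) = 6/11 ≈ 0.54545)
K(T, H) = 38/11 (K(T, H) = 4 - 1*6/11 = 4 - 6/11 = 38/11)
U(L) = -4 + 19*L/11 (U(L) = -4 + (L*(38/11))/2 = -4 + (38*L/11)/2 = -4 + 19*L/11)
(U(-17) + B(11, 15))² = ((-4 + (19/11)*(-17)) + 144)² = ((-4 - 323/11) + 144)² = (-367/11 + 144)² = (1217/11)² = 1481089/121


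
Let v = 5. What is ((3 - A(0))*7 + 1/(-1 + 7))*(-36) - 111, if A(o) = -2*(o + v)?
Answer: -3393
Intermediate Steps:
A(o) = -10 - 2*o (A(o) = -2*(o + 5) = -2*(5 + o) = -10 - 2*o)
((3 - A(0))*7 + 1/(-1 + 7))*(-36) - 111 = ((3 - (-10 - 2*0))*7 + 1/(-1 + 7))*(-36) - 111 = ((3 - (-10 + 0))*7 + 1/6)*(-36) - 111 = ((3 - 1*(-10))*7 + ⅙)*(-36) - 111 = ((3 + 10)*7 + ⅙)*(-36) - 111 = (13*7 + ⅙)*(-36) - 111 = (91 + ⅙)*(-36) - 111 = (547/6)*(-36) - 111 = -3282 - 111 = -3393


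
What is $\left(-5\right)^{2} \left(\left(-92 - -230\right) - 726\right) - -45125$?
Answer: $30425$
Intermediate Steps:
$\left(-5\right)^{2} \left(\left(-92 - -230\right) - 726\right) - -45125 = 25 \left(\left(-92 + 230\right) - 726\right) + 45125 = 25 \left(138 - 726\right) + 45125 = 25 \left(-588\right) + 45125 = -14700 + 45125 = 30425$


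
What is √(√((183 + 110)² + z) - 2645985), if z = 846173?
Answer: √(-2645985 + 3*√103558) ≈ 1626.4*I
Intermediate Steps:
√(√((183 + 110)² + z) - 2645985) = √(√((183 + 110)² + 846173) - 2645985) = √(√(293² + 846173) - 2645985) = √(√(85849 + 846173) - 2645985) = √(√932022 - 2645985) = √(3*√103558 - 2645985) = √(-2645985 + 3*√103558)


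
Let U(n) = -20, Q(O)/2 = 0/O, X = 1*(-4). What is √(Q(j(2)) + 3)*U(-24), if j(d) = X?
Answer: -20*√3 ≈ -34.641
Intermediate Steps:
X = -4
j(d) = -4
Q(O) = 0 (Q(O) = 2*(0/O) = 2*0 = 0)
√(Q(j(2)) + 3)*U(-24) = √(0 + 3)*(-20) = √3*(-20) = -20*√3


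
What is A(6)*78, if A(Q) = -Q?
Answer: -468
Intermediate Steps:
A(6)*78 = -1*6*78 = -6*78 = -468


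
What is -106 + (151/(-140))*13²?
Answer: -40359/140 ≈ -288.28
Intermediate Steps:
-106 + (151/(-140))*13² = -106 + (151*(-1/140))*169 = -106 - 151/140*169 = -106 - 25519/140 = -40359/140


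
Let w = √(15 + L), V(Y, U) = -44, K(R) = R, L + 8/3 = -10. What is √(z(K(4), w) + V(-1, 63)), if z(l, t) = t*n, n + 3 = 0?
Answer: √(-44 - √21) ≈ 6.9701*I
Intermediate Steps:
L = -38/3 (L = -8/3 - 10 = -38/3 ≈ -12.667)
n = -3 (n = -3 + 0 = -3)
w = √21/3 (w = √(15 - 38/3) = √(7/3) = √21/3 ≈ 1.5275)
z(l, t) = -3*t (z(l, t) = t*(-3) = -3*t)
√(z(K(4), w) + V(-1, 63)) = √(-√21 - 44) = √(-44 - √21)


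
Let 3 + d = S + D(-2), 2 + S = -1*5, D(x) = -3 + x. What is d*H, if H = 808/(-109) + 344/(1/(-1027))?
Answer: 577638000/109 ≈ 5.2994e+6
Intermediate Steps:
S = -7 (S = -2 - 1*5 = -2 - 5 = -7)
d = -15 (d = -3 + (-7 + (-3 - 2)) = -3 + (-7 - 5) = -3 - 12 = -15)
H = -38509200/109 (H = 808*(-1/109) + 344/(-1/1027) = -808/109 + 344*(-1027) = -808/109 - 353288 = -38509200/109 ≈ -3.5330e+5)
d*H = -15*(-38509200/109) = 577638000/109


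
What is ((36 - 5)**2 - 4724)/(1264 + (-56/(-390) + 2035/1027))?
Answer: -57969015/19504657 ≈ -2.9721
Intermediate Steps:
((36 - 5)**2 - 4724)/(1264 + (-56/(-390) + 2035/1027)) = (31**2 - 4724)/(1264 + (-56*(-1/390) + 2035*(1/1027))) = (961 - 4724)/(1264 + (28/195 + 2035/1027)) = -3763/(1264 + 32737/15405) = -3763/19504657/15405 = -3763*15405/19504657 = -57969015/19504657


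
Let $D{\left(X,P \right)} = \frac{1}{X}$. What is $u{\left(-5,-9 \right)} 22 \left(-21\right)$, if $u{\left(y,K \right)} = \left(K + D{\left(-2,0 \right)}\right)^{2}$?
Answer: $- \frac{83391}{2} \approx -41696.0$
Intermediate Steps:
$u{\left(y,K \right)} = \left(- \frac{1}{2} + K\right)^{2}$ ($u{\left(y,K \right)} = \left(K + \frac{1}{-2}\right)^{2} = \left(K - \frac{1}{2}\right)^{2} = \left(- \frac{1}{2} + K\right)^{2}$)
$u{\left(-5,-9 \right)} 22 \left(-21\right) = \frac{\left(-1 + 2 \left(-9\right)\right)^{2}}{4} \cdot 22 \left(-21\right) = \frac{\left(-1 - 18\right)^{2}}{4} \cdot 22 \left(-21\right) = \frac{\left(-19\right)^{2}}{4} \cdot 22 \left(-21\right) = \frac{1}{4} \cdot 361 \cdot 22 \left(-21\right) = \frac{361}{4} \cdot 22 \left(-21\right) = \frac{3971}{2} \left(-21\right) = - \frac{83391}{2}$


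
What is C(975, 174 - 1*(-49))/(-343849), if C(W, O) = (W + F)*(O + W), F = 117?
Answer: -1308216/343849 ≈ -3.8046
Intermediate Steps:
C(W, O) = (117 + W)*(O + W) (C(W, O) = (W + 117)*(O + W) = (117 + W)*(O + W))
C(975, 174 - 1*(-49))/(-343849) = (975² + 117*(174 - 1*(-49)) + 117*975 + (174 - 1*(-49))*975)/(-343849) = (950625 + 117*(174 + 49) + 114075 + (174 + 49)*975)*(-1/343849) = (950625 + 117*223 + 114075 + 223*975)*(-1/343849) = (950625 + 26091 + 114075 + 217425)*(-1/343849) = 1308216*(-1/343849) = -1308216/343849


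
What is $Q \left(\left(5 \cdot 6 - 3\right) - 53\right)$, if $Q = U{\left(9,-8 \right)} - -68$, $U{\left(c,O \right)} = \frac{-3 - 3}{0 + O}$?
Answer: $- \frac{3575}{2} \approx -1787.5$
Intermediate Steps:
$U{\left(c,O \right)} = - \frac{6}{O}$
$Q = \frac{275}{4}$ ($Q = - \frac{6}{-8} - -68 = \left(-6\right) \left(- \frac{1}{8}\right) + 68 = \frac{3}{4} + 68 = \frac{275}{4} \approx 68.75$)
$Q \left(\left(5 \cdot 6 - 3\right) - 53\right) = \frac{275 \left(\left(5 \cdot 6 - 3\right) - 53\right)}{4} = \frac{275 \left(\left(30 - 3\right) - 53\right)}{4} = \frac{275 \left(27 - 53\right)}{4} = \frac{275}{4} \left(-26\right) = - \frac{3575}{2}$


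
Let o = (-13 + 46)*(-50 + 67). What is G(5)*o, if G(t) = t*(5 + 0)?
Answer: 14025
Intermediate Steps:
G(t) = 5*t (G(t) = t*5 = 5*t)
o = 561 (o = 33*17 = 561)
G(5)*o = (5*5)*561 = 25*561 = 14025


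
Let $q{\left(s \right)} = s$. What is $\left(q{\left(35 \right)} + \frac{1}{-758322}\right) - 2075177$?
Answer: $- \frac{1573625831725}{758322} \approx -2.0751 \cdot 10^{6}$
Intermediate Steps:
$\left(q{\left(35 \right)} + \frac{1}{-758322}\right) - 2075177 = \left(35 + \frac{1}{-758322}\right) - 2075177 = \left(35 - \frac{1}{758322}\right) - 2075177 = \frac{26541269}{758322} - 2075177 = - \frac{1573625831725}{758322}$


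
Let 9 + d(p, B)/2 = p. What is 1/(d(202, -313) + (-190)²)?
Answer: 1/36486 ≈ 2.7408e-5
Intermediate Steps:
d(p, B) = -18 + 2*p
1/(d(202, -313) + (-190)²) = 1/((-18 + 2*202) + (-190)²) = 1/((-18 + 404) + 36100) = 1/(386 + 36100) = 1/36486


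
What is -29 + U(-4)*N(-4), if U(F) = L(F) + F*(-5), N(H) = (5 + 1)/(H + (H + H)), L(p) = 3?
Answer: -81/2 ≈ -40.500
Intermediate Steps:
N(H) = 2/H (N(H) = 6/(H + 2*H) = 6/((3*H)) = 6*(1/(3*H)) = 2/H)
U(F) = 3 - 5*F (U(F) = 3 + F*(-5) = 3 - 5*F)
-29 + U(-4)*N(-4) = -29 + (3 - 5*(-4))*(2/(-4)) = -29 + (3 + 20)*(2*(-¼)) = -29 + 23*(-½) = -29 - 23/2 = -81/2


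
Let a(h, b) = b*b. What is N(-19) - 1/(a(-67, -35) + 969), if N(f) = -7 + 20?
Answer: 28521/2194 ≈ 13.000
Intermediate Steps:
a(h, b) = b²
N(f) = 13
N(-19) - 1/(a(-67, -35) + 969) = 13 - 1/((-35)² + 969) = 13 - 1/(1225 + 969) = 13 - 1/2194 = 28521/2194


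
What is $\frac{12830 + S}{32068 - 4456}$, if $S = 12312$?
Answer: $\frac{967}{1062} \approx 0.91055$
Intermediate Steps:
$\frac{12830 + S}{32068 - 4456} = \frac{12830 + 12312}{32068 - 4456} = \frac{25142}{27612} = 25142 \cdot \frac{1}{27612} = \frac{967}{1062}$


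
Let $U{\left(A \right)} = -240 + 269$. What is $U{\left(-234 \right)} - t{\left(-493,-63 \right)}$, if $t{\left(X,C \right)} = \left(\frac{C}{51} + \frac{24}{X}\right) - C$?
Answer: $- \frac{16129}{493} \approx -32.716$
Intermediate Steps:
$U{\left(A \right)} = 29$
$t{\left(X,C \right)} = \frac{24}{X} - \frac{50 C}{51}$ ($t{\left(X,C \right)} = \left(C \frac{1}{51} + \frac{24}{X}\right) - C = \left(\frac{C}{51} + \frac{24}{X}\right) - C = \left(\frac{24}{X} + \frac{C}{51}\right) - C = \frac{24}{X} - \frac{50 C}{51}$)
$U{\left(-234 \right)} - t{\left(-493,-63 \right)} = 29 - \left(\frac{24}{-493} - - \frac{1050}{17}\right) = 29 - \left(24 \left(- \frac{1}{493}\right) + \frac{1050}{17}\right) = 29 - \left(- \frac{24}{493} + \frac{1050}{17}\right) = 29 - \frac{30426}{493} = - \frac{16129}{493}$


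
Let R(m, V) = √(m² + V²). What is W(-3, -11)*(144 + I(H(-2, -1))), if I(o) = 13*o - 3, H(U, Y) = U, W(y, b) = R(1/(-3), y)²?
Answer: 9430/9 ≈ 1047.8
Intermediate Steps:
R(m, V) = √(V² + m²)
W(y, b) = ⅑ + y² (W(y, b) = (√(y² + (1/(-3))²))² = (√(y² + (-⅓)²))² = (√(y² + ⅑))² = (√(⅑ + y²))² = ⅑ + y²)
I(o) = -3 + 13*o
W(-3, -11)*(144 + I(H(-2, -1))) = (⅑ + (-3)²)*(144 + (-3 + 13*(-2))) = (⅑ + 9)*(144 + (-3 - 26)) = 82*(144 - 29)/9 = (82/9)*115 = 9430/9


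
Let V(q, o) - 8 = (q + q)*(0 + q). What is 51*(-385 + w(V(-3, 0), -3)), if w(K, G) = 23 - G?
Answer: -18309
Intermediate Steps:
V(q, o) = 8 + 2*q**2 (V(q, o) = 8 + (q + q)*(0 + q) = 8 + (2*q)*q = 8 + 2*q**2)
51*(-385 + w(V(-3, 0), -3)) = 51*(-385 + (23 - 1*(-3))) = 51*(-385 + (23 + 3)) = 51*(-385 + 26) = 51*(-359) = -18309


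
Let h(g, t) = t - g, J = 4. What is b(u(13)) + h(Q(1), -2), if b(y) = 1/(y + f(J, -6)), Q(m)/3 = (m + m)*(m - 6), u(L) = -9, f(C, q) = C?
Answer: 139/5 ≈ 27.800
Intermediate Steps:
Q(m) = 6*m*(-6 + m) (Q(m) = 3*((m + m)*(m - 6)) = 3*((2*m)*(-6 + m)) = 3*(2*m*(-6 + m)) = 6*m*(-6 + m))
b(y) = 1/(4 + y) (b(y) = 1/(y + 4) = 1/(4 + y))
b(u(13)) + h(Q(1), -2) = 1/(4 - 9) + (-2 - 6*(-6 + 1)) = 1/(-5) + (-2 - 6*(-5)) = -⅕ + (-2 - 1*(-30)) = -⅕ + (-2 + 30) = -⅕ + 28 = 139/5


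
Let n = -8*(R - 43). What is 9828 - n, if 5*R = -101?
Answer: 46612/5 ≈ 9322.4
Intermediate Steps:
R = -101/5 (R = (⅕)*(-101) = -101/5 ≈ -20.200)
n = 2528/5 (n = -8*(-101/5 - 43) = -8*(-316/5) = 2528/5 ≈ 505.60)
9828 - n = 9828 - 1*2528/5 = 9828 - 2528/5 = 46612/5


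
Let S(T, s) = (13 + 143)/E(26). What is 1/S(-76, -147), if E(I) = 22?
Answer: 11/78 ≈ 0.14103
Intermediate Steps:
S(T, s) = 78/11 (S(T, s) = (13 + 143)/22 = 156*(1/22) = 78/11)
1/S(-76, -147) = 1/(78/11) = 11/78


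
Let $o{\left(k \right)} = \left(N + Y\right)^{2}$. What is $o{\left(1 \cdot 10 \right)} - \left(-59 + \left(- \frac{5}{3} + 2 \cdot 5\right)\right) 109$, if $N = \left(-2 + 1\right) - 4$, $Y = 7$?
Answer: $\frac{16580}{3} \approx 5526.7$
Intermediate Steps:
$N = -5$ ($N = -1 - 4 = -5$)
$o{\left(k \right)} = 4$ ($o{\left(k \right)} = \left(-5 + 7\right)^{2} = 2^{2} = 4$)
$o{\left(1 \cdot 10 \right)} - \left(-59 + \left(- \frac{5}{3} + 2 \cdot 5\right)\right) 109 = 4 - \left(-59 + \left(- \frac{5}{3} + 2 \cdot 5\right)\right) 109 = 4 - \left(-59 + \left(\left(-5\right) \frac{1}{3} + 10\right)\right) 109 = 4 - \left(-59 + \left(- \frac{5}{3} + 10\right)\right) 109 = 4 - \left(-59 + \frac{25}{3}\right) 109 = 4 - \left(- \frac{152}{3}\right) 109 = 4 - - \frac{16568}{3} = 4 + \frac{16568}{3} = \frac{16580}{3}$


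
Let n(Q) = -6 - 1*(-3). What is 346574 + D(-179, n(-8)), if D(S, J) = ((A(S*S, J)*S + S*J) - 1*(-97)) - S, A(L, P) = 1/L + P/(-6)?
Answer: 124332503/358 ≈ 3.4730e+5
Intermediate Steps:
A(L, P) = 1/L - P/6 (A(L, P) = 1/L + P*(-⅙) = 1/L - P/6)
n(Q) = -3 (n(Q) = -6 + 3 = -3)
D(S, J) = 97 - S + J*S + S*(S⁻² - J/6) (D(S, J) = (((1/(S*S) - J/6)*S + S*J) - 1*(-97)) - S = (((1/(S²) - J/6)*S + J*S) + 97) - S = (((S⁻² - J/6)*S + J*S) + 97) - S = ((S*(S⁻² - J/6) + J*S) + 97) - S = ((J*S + S*(S⁻² - J/6)) + 97) - S = (97 + J*S + S*(S⁻² - J/6)) - S = 97 - S + J*S + S*(S⁻² - J/6))
346574 + D(-179, n(-8)) = 346574 + (97 + 1/(-179) - 1*(-179) + (⅚)*(-3)*(-179)) = 346574 + (97 - 1/179 + 179 + 895/2) = 346574 + 259011/358 = 124332503/358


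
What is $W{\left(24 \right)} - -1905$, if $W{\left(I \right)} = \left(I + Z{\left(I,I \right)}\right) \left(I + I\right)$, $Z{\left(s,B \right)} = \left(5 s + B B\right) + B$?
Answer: $37617$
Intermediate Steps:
$Z{\left(s,B \right)} = B + B^{2} + 5 s$ ($Z{\left(s,B \right)} = \left(5 s + B^{2}\right) + B = \left(B^{2} + 5 s\right) + B = B + B^{2} + 5 s$)
$W{\left(I \right)} = 2 I \left(I^{2} + 7 I\right)$ ($W{\left(I \right)} = \left(I + \left(I + I^{2} + 5 I\right)\right) \left(I + I\right) = \left(I + \left(I^{2} + 6 I\right)\right) 2 I = \left(I^{2} + 7 I\right) 2 I = 2 I \left(I^{2} + 7 I\right)$)
$W{\left(24 \right)} - -1905 = 2 \cdot 24^{2} \left(7 + 24\right) - -1905 = 2 \cdot 576 \cdot 31 + 1905 = 35712 + 1905 = 37617$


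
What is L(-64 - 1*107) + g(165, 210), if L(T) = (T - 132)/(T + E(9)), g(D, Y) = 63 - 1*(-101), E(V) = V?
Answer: 8957/54 ≈ 165.87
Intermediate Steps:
g(D, Y) = 164 (g(D, Y) = 63 + 101 = 164)
L(T) = (-132 + T)/(9 + T) (L(T) = (T - 132)/(T + 9) = (-132 + T)/(9 + T))
L(-64 - 1*107) + g(165, 210) = (-132 + (-64 - 1*107))/(9 + (-64 - 1*107)) + 164 = (-132 + (-64 - 107))/(9 + (-64 - 107)) + 164 = (-132 - 171)/(9 - 171) + 164 = -303/(-162) + 164 = -1/162*(-303) + 164 = 101/54 + 164 = 8957/54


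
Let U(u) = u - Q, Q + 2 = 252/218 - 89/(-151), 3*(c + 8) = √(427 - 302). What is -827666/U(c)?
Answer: 7814776027256163/56200156562 + 1681602207814095*√5/56200156562 ≈ 2.0596e+5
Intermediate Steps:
c = -8 + 5*√5/3 (c = -8 + √(427 - 302)/3 = -8 + √125/3 = -8 + (5*√5)/3 = -8 + 5*√5/3 ≈ -4.2732)
Q = -4191/16459 (Q = -2 + (252/218 - 89/(-151)) = -2 + (252*(1/218) - 89*(-1/151)) = -2 + (126/109 + 89/151) = -2 + 28727/16459 = -4191/16459 ≈ -0.25463)
U(u) = 4191/16459 + u (U(u) = u - 1*(-4191/16459) = u + 4191/16459 = 4191/16459 + u)
-827666/U(c) = -827666/(4191/16459 + (-8 + 5*√5/3)) = -827666/(-127481/16459 + 5*√5/3)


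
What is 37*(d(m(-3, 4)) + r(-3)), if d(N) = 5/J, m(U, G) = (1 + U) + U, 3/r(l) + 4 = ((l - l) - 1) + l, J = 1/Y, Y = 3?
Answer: 4329/8 ≈ 541.13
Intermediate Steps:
J = 1/3 ≈ 0.33333
r(l) = 3/(-5 + l) (r(l) = 3/(-4 + (((l - l) - 1) + l)) = 3/(-4 + ((0 - 1) + l)) = 3/(-4 + (-1 + l)) = 3/(-5 + l))
m(U, G) = 1 + 2*U
d(N) = 15 (d(N) = 5/(1/3) = 5*3 = 15)
37*(d(m(-3, 4)) + r(-3)) = 37*(15 + 3/(-5 - 3)) = 37*(15 + 3/(-8)) = 37*(15 + 3*(-1/8)) = 37*(15 - 3/8) = 37*(117/8) = 4329/8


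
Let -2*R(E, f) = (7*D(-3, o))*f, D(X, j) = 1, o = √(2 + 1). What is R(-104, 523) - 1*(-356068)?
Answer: 708475/2 ≈ 3.5424e+5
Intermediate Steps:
o = √3 ≈ 1.7320
R(E, f) = -7*f/2 (R(E, f) = -7*1*f/2 = -7*f/2)
R(-104, 523) - 1*(-356068) = -7/2*523 - 1*(-356068) = -3661/2 + 356068 = 708475/2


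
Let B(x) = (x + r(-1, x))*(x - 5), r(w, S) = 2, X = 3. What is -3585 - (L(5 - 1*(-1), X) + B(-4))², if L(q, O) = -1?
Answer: -3874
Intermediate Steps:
B(x) = (-5 + x)*(2 + x) (B(x) = (x + 2)*(x - 5) = (2 + x)*(-5 + x) = (-5 + x)*(2 + x))
-3585 - (L(5 - 1*(-1), X) + B(-4))² = -3585 - (-1 + (-10 + (-4)² - 3*(-4)))² = -3585 - (-1 + (-10 + 16 + 12))² = -3585 - (-1 + 18)² = -3585 - 1*17² = -3585 - 1*289 = -3585 - 289 = -3874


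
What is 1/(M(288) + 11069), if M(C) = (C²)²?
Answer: 1/6879718205 ≈ 1.4535e-10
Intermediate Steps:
M(C) = C⁴
1/(M(288) + 11069) = 1/(288⁴ + 11069) = 1/(6879707136 + 11069) = 1/6879718205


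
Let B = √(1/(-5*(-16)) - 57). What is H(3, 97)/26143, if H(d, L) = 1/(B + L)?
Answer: 80/204098401 - 4*I*√22795/19797544897 ≈ 3.9197e-7 - 3.0505e-8*I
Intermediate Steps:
B = I*√22795/20 (B = √(1/80 - 57) = √(-4559/80) = I*√22795/20 ≈ 7.549*I)
H(d, L) = 1/(L + I*√22795/20) (H(d, L) = 1/(I*√22795/20 + L) = 1/(L + I*√22795/20))
H(3, 97)/26143 = (20/(20*97 + I*√22795))/26143 = (20/(1940 + I*√22795))*(1/26143) = 20/(26143*(1940 + I*√22795))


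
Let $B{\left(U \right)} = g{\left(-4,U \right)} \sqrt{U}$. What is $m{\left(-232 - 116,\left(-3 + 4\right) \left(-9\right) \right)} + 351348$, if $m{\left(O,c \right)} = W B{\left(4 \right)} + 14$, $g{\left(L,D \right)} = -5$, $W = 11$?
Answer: $351252$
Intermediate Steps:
$B{\left(U \right)} = - 5 \sqrt{U}$
$m{\left(O,c \right)} = -96$ ($m{\left(O,c \right)} = 11 \left(- 5 \sqrt{4}\right) + 14 = 11 \left(\left(-5\right) 2\right) + 14 = 11 \left(-10\right) + 14 = -110 + 14 = -96$)
$m{\left(-232 - 116,\left(-3 + 4\right) \left(-9\right) \right)} + 351348 = -96 + 351348 = 351252$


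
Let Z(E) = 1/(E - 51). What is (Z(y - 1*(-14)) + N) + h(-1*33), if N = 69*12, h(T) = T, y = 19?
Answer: 14309/18 ≈ 794.94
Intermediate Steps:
Z(E) = 1/(-51 + E)
N = 828
(Z(y - 1*(-14)) + N) + h(-1*33) = (1/(-51 + (19 - 1*(-14))) + 828) - 1*33 = (1/(-51 + (19 + 14)) + 828) - 33 = (1/(-51 + 33) + 828) - 33 = (1/(-18) + 828) - 33 = (-1/18 + 828) - 33 = 14903/18 - 33 = 14309/18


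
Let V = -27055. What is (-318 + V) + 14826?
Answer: -12547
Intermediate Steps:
(-318 + V) + 14826 = (-318 - 27055) + 14826 = -27373 + 14826 = -12547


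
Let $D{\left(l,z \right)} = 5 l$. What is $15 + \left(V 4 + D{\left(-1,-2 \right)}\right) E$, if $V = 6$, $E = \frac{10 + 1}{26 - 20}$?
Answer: $\frac{299}{6} \approx 49.833$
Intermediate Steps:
$E = \frac{11}{6} \approx 1.8333$
$15 + \left(V 4 + D{\left(-1,-2 \right)}\right) E = 15 + \left(6 \cdot 4 + 5 \left(-1\right)\right) \frac{11}{6} = 15 + \left(24 - 5\right) \frac{11}{6} = 15 + 19 \cdot \frac{11}{6} = 15 + \frac{209}{6} = \frac{299}{6}$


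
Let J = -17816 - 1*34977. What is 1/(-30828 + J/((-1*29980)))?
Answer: -29980/924170647 ≈ -3.2440e-5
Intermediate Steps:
J = -52793 (J = -17816 - 34977 = -52793)
1/(-30828 + J/((-1*29980))) = 1/(-30828 - 52793/((-1*29980))) = 1/(-30828 - 52793/(-29980)) = 1/(-30828 - 52793*(-1/29980)) = 1/(-30828 + 52793/29980) = 1/(-924170647/29980) = -29980/924170647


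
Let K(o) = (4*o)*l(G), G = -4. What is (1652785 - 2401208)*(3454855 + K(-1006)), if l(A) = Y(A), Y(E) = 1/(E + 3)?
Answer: -2588704597817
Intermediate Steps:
Y(E) = 1/(3 + E)
l(A) = 1/(3 + A)
K(o) = -4*o (K(o) = (4*o)/(3 - 4) = (4*o)/(-1) = (4*o)*(-1) = -4*o)
(1652785 - 2401208)*(3454855 + K(-1006)) = (1652785 - 2401208)*(3454855 - 4*(-1006)) = -748423*(3454855 + 4024) = -748423*3458879 = -2588704597817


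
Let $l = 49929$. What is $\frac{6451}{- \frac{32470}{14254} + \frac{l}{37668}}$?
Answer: $- \frac{577278134012}{85231999} \approx -6773.0$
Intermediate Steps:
$\frac{6451}{- \frac{32470}{14254} + \frac{l}{37668}} = \frac{6451}{- \frac{32470}{14254} + \frac{49929}{37668}} = \frac{6451}{\left(-32470\right) \frac{1}{14254} + 49929 \cdot \frac{1}{37668}} = \frac{6451}{- \frac{16235}{7127} + \frac{16643}{12556}} = \frac{6451}{- \frac{85231999}{89486612}} = 6451 \left(- \frac{89486612}{85231999}\right) = - \frac{577278134012}{85231999}$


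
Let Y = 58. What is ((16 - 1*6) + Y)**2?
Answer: 4624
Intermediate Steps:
((16 - 1*6) + Y)**2 = ((16 - 1*6) + 58)**2 = ((16 - 6) + 58)**2 = (10 + 58)**2 = 68**2 = 4624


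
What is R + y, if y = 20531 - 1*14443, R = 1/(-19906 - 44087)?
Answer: 389589383/63993 ≈ 6088.0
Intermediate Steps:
R = -1/63993 (R = 1/(-63993) = -1/63993 ≈ -1.5627e-5)
y = 6088 (y = 20531 - 14443 = 6088)
R + y = -1/63993 + 6088 = 389589383/63993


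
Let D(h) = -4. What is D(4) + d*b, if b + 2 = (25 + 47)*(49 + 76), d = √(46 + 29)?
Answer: -4 + 44990*√3 ≈ 77921.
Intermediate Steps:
d = 5*√3 (d = √75 = 5*√3 ≈ 8.6602)
b = 8998 (b = -2 + (25 + 47)*(49 + 76) = -2 + 72*125 = -2 + 9000 = 8998)
D(4) + d*b = -4 + (5*√3)*8998 = -4 + 44990*√3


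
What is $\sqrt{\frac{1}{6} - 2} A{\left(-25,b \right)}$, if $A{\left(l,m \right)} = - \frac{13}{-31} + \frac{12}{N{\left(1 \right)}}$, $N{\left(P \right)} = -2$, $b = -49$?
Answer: $- \frac{173 i \sqrt{66}}{186} \approx - 7.5562 i$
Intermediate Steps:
$A{\left(l,m \right)} = - \frac{173}{31}$ ($A{\left(l,m \right)} = - \frac{13}{-31} + \frac{12}{-2} = \left(-13\right) \left(- \frac{1}{31}\right) + 12 \left(- \frac{1}{2}\right) = \frac{13}{31} - 6 = - \frac{173}{31}$)
$\sqrt{\frac{1}{6} - 2} A{\left(-25,b \right)} = \sqrt{\frac{1}{6} - 2} \left(- \frac{173}{31}\right) = \sqrt{- \frac{11}{6}} \left(- \frac{173}{31}\right) = \frac{i \sqrt{66}}{6} \left(- \frac{173}{31}\right) = - \frac{173 i \sqrt{66}}{186}$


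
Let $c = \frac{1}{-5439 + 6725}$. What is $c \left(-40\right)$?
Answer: $- \frac{20}{643} \approx -0.031104$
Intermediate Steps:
$c = \frac{1}{1286} \approx 0.0007776$
$c \left(-40\right) = \frac{1}{1286} \left(-40\right) = - \frac{20}{643}$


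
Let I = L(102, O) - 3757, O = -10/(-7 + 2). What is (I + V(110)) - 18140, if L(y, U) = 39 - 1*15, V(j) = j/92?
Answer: -1006103/46 ≈ -21872.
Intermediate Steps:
O = 2 (O = -10/(-5) = -1/5*(-10) = 2)
V(j) = j/92 (V(j) = j*(1/92) = j/92)
L(y, U) = 24 (L(y, U) = 39 - 15 = 24)
I = -3733 (I = 24 - 3757 = -3733)
(I + V(110)) - 18140 = (-3733 + (1/92)*110) - 18140 = (-3733 + 55/46) - 18140 = -171663/46 - 18140 = -1006103/46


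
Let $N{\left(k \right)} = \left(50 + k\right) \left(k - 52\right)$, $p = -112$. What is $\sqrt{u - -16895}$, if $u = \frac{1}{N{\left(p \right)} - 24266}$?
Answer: $\frac{\sqrt{3357942125482}}{14098} \approx 129.98$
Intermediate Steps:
$N{\left(k \right)} = \left(-52 + k\right) \left(50 + k\right)$ ($N{\left(k \right)} = \left(50 + k\right) \left(-52 + k\right) = \left(-52 + k\right) \left(50 + k\right)$)
$u = - \frac{1}{14098}$ ($u = \frac{1}{\left(-2600 + \left(-112\right)^{2} - -224\right) - 24266} = \frac{1}{\left(-2600 + 12544 + 224\right) - 24266} = \frac{1}{10168 - 24266} = \frac{1}{-14098} = - \frac{1}{14098} \approx -7.0932 \cdot 10^{-5}$)
$\sqrt{u - -16895} = \sqrt{- \frac{1}{14098} - -16895} = \sqrt{- \frac{1}{14098} + \left(-2914 + 19809\right)} = \sqrt{- \frac{1}{14098} + 16895} = \sqrt{\frac{238185709}{14098}} = \frac{\sqrt{3357942125482}}{14098}$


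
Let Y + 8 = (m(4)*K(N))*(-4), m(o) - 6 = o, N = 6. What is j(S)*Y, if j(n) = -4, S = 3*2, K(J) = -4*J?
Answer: -3808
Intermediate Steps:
m(o) = 6 + o
S = 6
Y = 952 (Y = -8 + ((6 + 4)*(-4*6))*(-4) = -8 + (10*(-24))*(-4) = -8 - 240*(-4) = -8 + 960 = 952)
j(S)*Y = -4*952 = -3808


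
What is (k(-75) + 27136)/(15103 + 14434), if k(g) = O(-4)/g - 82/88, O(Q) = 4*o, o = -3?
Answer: 29848751/32490700 ≈ 0.91869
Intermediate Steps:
O(Q) = -12 (O(Q) = 4*(-3) = -12)
k(g) = -41/44 - 12/g (k(g) = -12/g - 82/88 = -12/g - 82*1/88 = -12/g - 41/44 = -41/44 - 12/g)
(k(-75) + 27136)/(15103 + 14434) = ((-41/44 - 12/(-75)) + 27136)/(15103 + 14434) = ((-41/44 - 12*(-1/75)) + 27136)/29537 = ((-41/44 + 4/25) + 27136)*(1/29537) = (-849/1100 + 27136)*(1/29537) = (29848751/1100)*(1/29537) = 29848751/32490700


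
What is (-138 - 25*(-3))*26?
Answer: -1638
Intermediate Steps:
(-138 - 25*(-3))*26 = (-138 + 75)*26 = -63*26 = -1638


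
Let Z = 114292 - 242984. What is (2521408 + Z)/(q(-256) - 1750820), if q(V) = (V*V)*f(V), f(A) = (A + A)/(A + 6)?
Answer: -24924125/16839607 ≈ -1.4801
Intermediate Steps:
Z = -128692
f(A) = 2*A/(6 + A) (f(A) = (2*A)/(6 + A) = 2*A/(6 + A))
q(V) = 2*V**3/(6 + V) (q(V) = (V*V)*(2*V/(6 + V)) = V**2*(2*V/(6 + V)) = 2*V**3/(6 + V))
(2521408 + Z)/(q(-256) - 1750820) = (2521408 - 128692)/(2*(-256)**3/(6 - 256) - 1750820) = 2392716/(2*(-16777216)/(-250) - 1750820) = 2392716/(2*(-16777216)*(-1/250) - 1750820) = 2392716/(16777216/125 - 1750820) = 2392716/(-202075284/125) = 2392716*(-125/202075284) = -24924125/16839607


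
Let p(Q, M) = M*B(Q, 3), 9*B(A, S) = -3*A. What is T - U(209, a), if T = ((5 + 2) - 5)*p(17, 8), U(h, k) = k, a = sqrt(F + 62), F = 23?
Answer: -272/3 - sqrt(85) ≈ -99.886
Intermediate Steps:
a = sqrt(85) (a = sqrt(23 + 62) = sqrt(85) ≈ 9.2195)
B(A, S) = -A/3 (B(A, S) = (-3*A)/9 = -A/3)
p(Q, M) = -M*Q/3 (p(Q, M) = M*(-Q/3) = -M*Q/3)
T = -272/3 (T = ((5 + 2) - 5)*(-1/3*8*17) = (7 - 5)*(-136/3) = 2*(-136/3) = -272/3 ≈ -90.667)
T - U(209, a) = -272/3 - sqrt(85)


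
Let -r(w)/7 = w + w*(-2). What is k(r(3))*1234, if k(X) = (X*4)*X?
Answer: 2176776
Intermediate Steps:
r(w) = 7*w (r(w) = -7*(w + w*(-2)) = -7*(w - 2*w) = -(-7)*w = 7*w)
k(X) = 4*X**2 (k(X) = (4*X)*X = 4*X**2)
k(r(3))*1234 = (4*(7*3)**2)*1234 = (4*21**2)*1234 = (4*441)*1234 = 1764*1234 = 2176776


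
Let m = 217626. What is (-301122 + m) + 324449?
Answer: 240953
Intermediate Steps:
(-301122 + m) + 324449 = (-301122 + 217626) + 324449 = -83496 + 324449 = 240953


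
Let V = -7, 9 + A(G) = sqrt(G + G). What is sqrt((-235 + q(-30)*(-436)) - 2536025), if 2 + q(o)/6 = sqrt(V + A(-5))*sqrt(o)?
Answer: 2*sqrt(-632757 - 654*I*sqrt(30)*sqrt(-16 + I*sqrt(10))) ≈ 1.792 - 1572.7*I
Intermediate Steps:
A(G) = -9 + sqrt(2)*sqrt(G) (A(G) = -9 + sqrt(G + G) = -9 + sqrt(2*G) = -9 + sqrt(2)*sqrt(G))
q(o) = -12 + 6*sqrt(o)*sqrt(-16 + I*sqrt(10)) (q(o) = -12 + 6*(sqrt(-7 + (-9 + sqrt(2)*sqrt(-5)))*sqrt(o)) = -12 + 6*(sqrt(-7 + (-9 + sqrt(2)*(I*sqrt(5))))*sqrt(o)) = -12 + 6*(sqrt(-7 + (-9 + I*sqrt(10)))*sqrt(o)) = -12 + 6*(sqrt(-16 + I*sqrt(10))*sqrt(o)) = -12 + 6*(sqrt(o)*sqrt(-16 + I*sqrt(10))) = -12 + 6*sqrt(o)*sqrt(-16 + I*sqrt(10)))
sqrt((-235 + q(-30)*(-436)) - 2536025) = sqrt((-235 + (-12 + 6*sqrt(-30)*sqrt(-16 + I*sqrt(10)))*(-436)) - 2536025) = sqrt((-235 + (-12 + 6*(I*sqrt(30))*sqrt(-16 + I*sqrt(10)))*(-436)) - 2536025) = sqrt((-235 + (-12 + 6*I*sqrt(30)*sqrt(-16 + I*sqrt(10)))*(-436)) - 2536025) = sqrt((-235 + (5232 - 2616*I*sqrt(30)*sqrt(-16 + I*sqrt(10)))) - 2536025) = sqrt((4997 - 2616*I*sqrt(30)*sqrt(-16 + I*sqrt(10))) - 2536025) = sqrt(-2531028 - 2616*I*sqrt(30)*sqrt(-16 + I*sqrt(10)))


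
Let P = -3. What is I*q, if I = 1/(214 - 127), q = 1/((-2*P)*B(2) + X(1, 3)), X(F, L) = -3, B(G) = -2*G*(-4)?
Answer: 1/8091 ≈ 0.00012359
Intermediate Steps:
B(G) = 8*G
q = 1/93 (q = 1/((-2*(-3))*(8*2) - 3) = 1/(6*16 - 3) = 1/(96 - 3) = 1/93 ≈ 0.010753)
I = 1/87 ≈ 0.011494
I*q = (1/87)*(1/93) = 1/8091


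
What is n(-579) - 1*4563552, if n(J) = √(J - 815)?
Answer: -4563552 + I*√1394 ≈ -4.5636e+6 + 37.336*I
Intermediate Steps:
n(J) = √(-815 + J)
n(-579) - 1*4563552 = √(-815 - 579) - 1*4563552 = √(-1394) - 4563552 = I*√1394 - 4563552 = -4563552 + I*√1394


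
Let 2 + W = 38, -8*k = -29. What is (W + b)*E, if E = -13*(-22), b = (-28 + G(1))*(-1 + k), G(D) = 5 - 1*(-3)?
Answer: -4719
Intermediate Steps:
k = 29/8 (k = -1/8*(-29) = 29/8 ≈ 3.6250)
G(D) = 8 (G(D) = 5 + 3 = 8)
W = 36 (W = -2 + 38 = 36)
b = -105/2 (b = (-28 + 8)*(-1 + 29/8) = -20*21/8 = -105/2 ≈ -52.500)
E = 286
(W + b)*E = (36 - 105/2)*286 = -33/2*286 = -4719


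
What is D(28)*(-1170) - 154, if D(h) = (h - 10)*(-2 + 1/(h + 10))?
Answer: 786824/19 ≈ 41412.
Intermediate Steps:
D(h) = (-10 + h)*(-2 + 1/(10 + h))
D(28)*(-1170) - 154 = ((190 + 28 - 2*28²)/(10 + 28))*(-1170) - 154 = ((190 + 28 - 2*784)/38)*(-1170) - 154 = ((190 + 28 - 1568)/38)*(-1170) - 154 = ((1/38)*(-1350))*(-1170) - 154 = -675/19*(-1170) - 154 = 789750/19 - 154 = 786824/19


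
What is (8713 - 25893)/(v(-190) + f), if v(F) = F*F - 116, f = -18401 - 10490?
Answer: -17180/7093 ≈ -2.4221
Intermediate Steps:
f = -28891
v(F) = -116 + F² (v(F) = F² - 116 = -116 + F²)
(8713 - 25893)/(v(-190) + f) = (8713 - 25893)/((-116 + (-190)²) - 28891) = -17180/((-116 + 36100) - 28891) = -17180/(35984 - 28891) = -17180/7093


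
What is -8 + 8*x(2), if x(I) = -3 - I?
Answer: -48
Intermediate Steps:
-8 + 8*x(2) = -8 + 8*(-3 - 1*2) = -8 + 8*(-3 - 2) = -8 + 8*(-5) = -8 - 40 = -48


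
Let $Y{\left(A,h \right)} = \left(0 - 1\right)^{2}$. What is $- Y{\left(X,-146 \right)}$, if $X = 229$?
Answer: $-1$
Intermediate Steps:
$Y{\left(A,h \right)} = 1$ ($Y{\left(A,h \right)} = \left(-1\right)^{2} = 1$)
$- Y{\left(X,-146 \right)} = \left(-1\right) 1 = -1$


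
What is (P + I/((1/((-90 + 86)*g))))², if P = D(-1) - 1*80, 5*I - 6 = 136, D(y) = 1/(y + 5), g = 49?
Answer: 12751603929/400 ≈ 3.1879e+7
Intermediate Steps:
D(y) = 1/(5 + y)
I = 142/5 (I = 6/5 + (⅕)*136 = 6/5 + 136/5 = 142/5 ≈ 28.400)
P = -319/4 (P = 1/(5 - 1) - 1*80 = 1/4 - 80 = ¼ - 80 = -319/4 ≈ -79.750)
(P + I/((1/((-90 + 86)*g))))² = (-319/4 + 142/(5*((1/((-90 + 86)*49)))))² = (-319/4 + 142/(5*(((1/49)/(-4)))))² = (-319/4 + 142/(5*((-¼*1/49))))² = (-319/4 + 142/(5*(-1/196)))² = (-319/4 + (142/5)*(-196))² = (-319/4 - 27832/5)² = (-112923/20)² = 12751603929/400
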